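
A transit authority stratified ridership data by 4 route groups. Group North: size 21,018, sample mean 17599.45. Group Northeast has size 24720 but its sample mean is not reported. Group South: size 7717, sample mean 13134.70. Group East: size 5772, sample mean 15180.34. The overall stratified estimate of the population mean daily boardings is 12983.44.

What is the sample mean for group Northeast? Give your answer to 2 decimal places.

8498.53

N = 21018 + 24720 + 7717 + 5772 = 59227.
Overall total = μ·N = 12983.44·59227 = 768970200.88.
Subtract the known strata: 21018·17599.45 + 7717·13134.70 + 5772·15180.34 = 558886642.48.
Remaining total for group Northeast: 768970200.88 − 558886642.48 = 210083558.4.
Divide by its size: 210083558.4 / 24720 = 8498.5258... → 8498.53.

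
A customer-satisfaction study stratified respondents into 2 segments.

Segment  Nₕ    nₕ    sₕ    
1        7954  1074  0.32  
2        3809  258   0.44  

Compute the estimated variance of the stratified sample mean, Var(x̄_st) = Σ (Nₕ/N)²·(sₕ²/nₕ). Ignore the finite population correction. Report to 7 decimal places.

N = 11763. Term for each stratum: Wₕ²sₕ²/nₕ.
Var(x̄_st) = 0.0000435944 + 0.0000786813 = 0.0001222757 → 0.0001223.

0.0001223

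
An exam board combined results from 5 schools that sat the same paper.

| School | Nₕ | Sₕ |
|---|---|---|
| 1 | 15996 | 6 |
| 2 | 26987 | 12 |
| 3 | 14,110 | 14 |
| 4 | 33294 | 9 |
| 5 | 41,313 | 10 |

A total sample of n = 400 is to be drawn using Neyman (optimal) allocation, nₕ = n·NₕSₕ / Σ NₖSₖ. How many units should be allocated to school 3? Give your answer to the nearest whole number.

Σ NₕSₕ = 15996·6 + 26987·12 + 14110·14 + 33294·9 + 41313·10 = 1330136.
Share for 3: 197540/1330136 = 0.14851.
n_3 = 400 × 0.14851 = 59.404... → 59.

59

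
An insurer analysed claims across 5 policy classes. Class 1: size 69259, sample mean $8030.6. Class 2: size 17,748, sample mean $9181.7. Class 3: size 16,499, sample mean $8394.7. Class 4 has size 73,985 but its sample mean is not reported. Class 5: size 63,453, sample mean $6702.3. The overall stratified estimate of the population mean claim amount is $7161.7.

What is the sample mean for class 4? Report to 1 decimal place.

Σ Nₕx̄ₕ = N·μ, so 73985·x̄_4 = 240944·7161.7 − (69259·8030.6 + 17748·9181.7 + 16499·8394.7 + 63453·6702.3).
= 1725568644.8 − 1282933334.2 = 442635310.6.
x̄_4 = 442635310.6 / 73985 = 5982.771... → 5982.8.

5982.8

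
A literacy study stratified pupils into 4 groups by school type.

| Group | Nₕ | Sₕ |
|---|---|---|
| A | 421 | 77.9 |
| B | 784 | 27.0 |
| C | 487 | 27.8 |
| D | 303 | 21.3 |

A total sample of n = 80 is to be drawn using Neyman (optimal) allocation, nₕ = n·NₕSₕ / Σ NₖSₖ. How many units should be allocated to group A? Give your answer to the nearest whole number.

Σ NₕSₕ = 421·77.9 + 784·27.0 + 487·27.8 + 303·21.3 = 73956.4.
Share for A: 32795.9/73956.4 = 0.44345.
n_A = 80 × 0.44345 = 35.476... → 35.

35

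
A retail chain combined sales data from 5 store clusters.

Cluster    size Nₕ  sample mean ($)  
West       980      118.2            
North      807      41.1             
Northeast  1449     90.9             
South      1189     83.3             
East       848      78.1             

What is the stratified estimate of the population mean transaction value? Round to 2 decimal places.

84.58

N = 5273; weights Wₕ = Nₕ/N = (0.1859, 0.1530, 0.2748, 0.2255, 0.1608).
x̄_st = Σ Wₕ·x̄ₕ = 0.1859·118.2 + 0.1530·41.1 + 0.2748·90.9 + 0.2255·83.3 + 0.1608·78.1 ≈ 84.5800...
→ 84.58.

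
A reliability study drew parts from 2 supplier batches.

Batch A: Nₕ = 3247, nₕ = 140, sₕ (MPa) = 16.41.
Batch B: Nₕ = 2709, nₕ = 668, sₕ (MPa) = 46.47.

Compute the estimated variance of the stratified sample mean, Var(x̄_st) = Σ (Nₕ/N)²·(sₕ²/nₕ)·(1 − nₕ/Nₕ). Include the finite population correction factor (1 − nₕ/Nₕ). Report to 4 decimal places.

1.0509

N = 5956; Wₕ = Nₕ/N.
batch A: (3247/5956)²·16.41²/140·(1 − 140/3247) = 0.5470201
batch B: (2709/5956)²·46.47²/668·(1 − 668/2709) = 0.5038619
Sum = 1.0508820 → 1.0509.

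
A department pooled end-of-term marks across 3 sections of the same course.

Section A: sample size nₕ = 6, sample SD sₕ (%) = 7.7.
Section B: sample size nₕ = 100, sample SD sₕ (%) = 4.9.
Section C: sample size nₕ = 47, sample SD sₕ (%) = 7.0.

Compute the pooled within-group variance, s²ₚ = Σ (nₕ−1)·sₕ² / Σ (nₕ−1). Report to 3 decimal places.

32.850

Degrees of freedom: 5 + 99 + 46 = 150.
Σ(nₕ−1)sₕ² = 5·59.29 + 99·24.01 + 46·49 = 4927.44.
s²ₚ = 4927.44 / 150 = 32.8496 → 32.850.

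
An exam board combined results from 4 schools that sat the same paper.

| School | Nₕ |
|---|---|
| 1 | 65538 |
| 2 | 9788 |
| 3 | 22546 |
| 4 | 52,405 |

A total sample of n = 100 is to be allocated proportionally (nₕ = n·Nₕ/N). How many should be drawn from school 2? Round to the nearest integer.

7

Share of school 2 = 9788/150277 = 0.06513.
Allocate 100 × 0.06513 = 6.513... → 7.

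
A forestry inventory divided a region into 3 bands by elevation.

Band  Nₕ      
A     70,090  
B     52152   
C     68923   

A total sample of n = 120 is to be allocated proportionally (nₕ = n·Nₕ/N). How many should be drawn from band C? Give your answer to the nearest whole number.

N = 70090 + 52152 + 68923 = 191165.
n_C = 120·68923/191165 = 43.265... → 43.

43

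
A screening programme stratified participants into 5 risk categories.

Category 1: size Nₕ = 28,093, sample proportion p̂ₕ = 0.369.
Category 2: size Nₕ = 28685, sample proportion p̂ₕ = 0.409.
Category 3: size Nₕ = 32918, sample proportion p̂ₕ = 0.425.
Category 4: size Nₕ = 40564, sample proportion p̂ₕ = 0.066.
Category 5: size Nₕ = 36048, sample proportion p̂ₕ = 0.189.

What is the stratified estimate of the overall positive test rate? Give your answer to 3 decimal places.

0.274

Wₕ = Nₕ/N with N = 166308: 0.1689, 0.1725, 0.1979, 0.2439, 0.2168.
p̂_st = 0.1689·0.369 + 0.1725·0.409 + 0.1979·0.425 + 0.2439·0.066 + 0.2168·0.189 ≈ 0.27406... → 0.274.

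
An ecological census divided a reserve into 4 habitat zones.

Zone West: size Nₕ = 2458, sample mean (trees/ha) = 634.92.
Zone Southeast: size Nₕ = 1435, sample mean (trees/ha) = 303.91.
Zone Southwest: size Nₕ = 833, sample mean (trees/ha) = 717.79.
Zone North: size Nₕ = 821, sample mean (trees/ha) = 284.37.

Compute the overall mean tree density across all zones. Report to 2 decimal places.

509.85

x̄_st = (Σ Nₕx̄ₕ) / (Σ Nₕ) = (2458·634.92 + 1435·303.91 + 833·717.79 + 821·284.37) / 5547
= 2828131.05 / 5547 = 509.8488... → 509.85.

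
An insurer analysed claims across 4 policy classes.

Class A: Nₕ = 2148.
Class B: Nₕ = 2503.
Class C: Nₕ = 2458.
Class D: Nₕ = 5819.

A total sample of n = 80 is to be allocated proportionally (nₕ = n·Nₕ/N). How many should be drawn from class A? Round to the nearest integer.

N = 2148 + 2503 + 2458 + 5819 = 12928.
n_A = 80·2148/12928 = 13.292... → 13.

13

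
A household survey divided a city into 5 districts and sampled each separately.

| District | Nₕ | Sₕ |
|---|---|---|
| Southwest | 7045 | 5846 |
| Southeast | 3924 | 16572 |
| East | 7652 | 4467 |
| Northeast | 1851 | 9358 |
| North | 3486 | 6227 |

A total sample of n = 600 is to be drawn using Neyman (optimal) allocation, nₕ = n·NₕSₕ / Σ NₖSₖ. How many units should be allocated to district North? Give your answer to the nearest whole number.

Southwest: NₕSₕ = 7045·5846 = 41185070
Southeast: NₕSₕ = 3924·16572 = 65028528
East: NₕSₕ = 7652·4467 = 34181484
Northeast: NₕSₕ = 1851·9358 = 17321658
North: NₕSₕ = 3486·6227 = 21707322
Σ NₕSₕ = 179424062.
n_North = 600·21707322/179424062 = 72.590... → 73.

73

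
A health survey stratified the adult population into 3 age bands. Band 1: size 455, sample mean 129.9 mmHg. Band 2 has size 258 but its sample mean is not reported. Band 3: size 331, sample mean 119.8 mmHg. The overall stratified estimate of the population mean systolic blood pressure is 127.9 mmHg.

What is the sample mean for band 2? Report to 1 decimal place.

Σ Nₕx̄ₕ = N·μ, so 258·x̄_2 = 1044·127.9 − (455·129.9 + 331·119.8).
= 133527.6 − 98758.3 = 34769.3.
x̄_2 = 34769.3 / 258 = 134.765... → 134.8.

134.8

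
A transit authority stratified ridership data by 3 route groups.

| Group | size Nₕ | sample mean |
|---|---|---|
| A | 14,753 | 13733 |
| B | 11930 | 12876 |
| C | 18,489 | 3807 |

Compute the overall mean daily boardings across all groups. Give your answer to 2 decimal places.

9443.93

N = 14753 + 11930 + 18489 = 45172.
Overall mean = Σ (Nₕ/N)·x̄ₕ — weight by population share, not a simple average.
Σ Nₕx̄ₕ = 14753·13733 + 11930·12876 + 18489·3807 = 202602949 + 153610680 + 70387623 = 426601252.
Divide by N: 426601252 / 45172 = 9443.9310... → 9443.93.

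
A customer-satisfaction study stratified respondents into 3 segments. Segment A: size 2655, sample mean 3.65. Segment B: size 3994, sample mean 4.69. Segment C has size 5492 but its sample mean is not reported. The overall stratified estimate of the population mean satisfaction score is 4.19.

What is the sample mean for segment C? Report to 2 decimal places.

4.09

Σ Nₕx̄ₕ = N·μ, so 5492·x̄_C = 12141·4.19 − (2655·3.65 + 3994·4.69).
= 50870.79 − 28422.61 = 22448.18.
x̄_C = 22448.18 / 5492 = 4.0874... → 4.09.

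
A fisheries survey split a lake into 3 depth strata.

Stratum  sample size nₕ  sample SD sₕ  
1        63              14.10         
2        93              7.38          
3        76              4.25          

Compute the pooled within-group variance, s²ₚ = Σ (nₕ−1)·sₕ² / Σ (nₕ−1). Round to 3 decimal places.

Degrees of freedom: 62 + 92 + 75 = 229.
Σ(nₕ−1)sₕ² = 62·198.81 + 92·54.4644 + 75·18.0625 = 18691.6323.
s²ₚ = 18691.6323 / 229 = 81.62285... → 81.623.

81.623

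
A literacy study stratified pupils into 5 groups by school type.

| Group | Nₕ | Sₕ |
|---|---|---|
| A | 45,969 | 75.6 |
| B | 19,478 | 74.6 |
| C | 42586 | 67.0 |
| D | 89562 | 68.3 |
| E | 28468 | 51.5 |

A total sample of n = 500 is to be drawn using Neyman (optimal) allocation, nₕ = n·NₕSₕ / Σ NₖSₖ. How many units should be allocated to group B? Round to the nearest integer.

Σ NₕSₕ = 45969·75.6 + 19478·74.6 + 42586·67.0 + 89562·68.3 + 28468·51.5 = 15364763.8.
Share for B: 1453058.8/15364763.8 = 0.09457.
n_B = 500 × 0.09457 = 47.285... → 47.

47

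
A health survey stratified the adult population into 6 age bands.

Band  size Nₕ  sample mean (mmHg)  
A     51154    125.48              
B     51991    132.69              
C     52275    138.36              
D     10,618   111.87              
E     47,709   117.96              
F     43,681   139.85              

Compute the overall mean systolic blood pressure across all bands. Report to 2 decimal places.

x̄_st = (Σ Nₕx̄ₕ) / (Σ Nₕ) = (51154·125.48 + 51991·132.69 + 52275·138.36 + 10618·111.87 + 47709·117.96 + 43681·139.85) / 257428
= 33474635.86 / 257428 = 130.0349... → 130.03.

130.03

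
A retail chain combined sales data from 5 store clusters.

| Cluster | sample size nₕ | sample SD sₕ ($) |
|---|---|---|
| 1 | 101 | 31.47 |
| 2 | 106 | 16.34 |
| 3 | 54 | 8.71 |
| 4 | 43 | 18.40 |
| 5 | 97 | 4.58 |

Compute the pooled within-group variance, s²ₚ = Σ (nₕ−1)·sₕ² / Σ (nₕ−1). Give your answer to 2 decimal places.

372.03

Degrees of freedom: 100 + 105 + 53 + 42 + 96 = 396.
Σ(nₕ−1)sₕ² = 100·990.3609 + 105·266.9956 + 53·75.8641 + 42·338.56 + 96·20.9764 = 147324.6797.
s²ₚ = 147324.6797 / 396 = 372.0320... → 372.03.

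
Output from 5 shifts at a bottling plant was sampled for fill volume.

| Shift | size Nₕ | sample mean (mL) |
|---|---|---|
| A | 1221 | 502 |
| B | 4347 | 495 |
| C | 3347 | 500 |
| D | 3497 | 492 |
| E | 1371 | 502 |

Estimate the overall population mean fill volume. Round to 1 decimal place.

N = 13783; weights Wₕ = Nₕ/N = (0.0886, 0.3154, 0.2428, 0.2537, 0.0995).
x̄_st = Σ Wₕ·x̄ₕ = 0.0886·502 + 0.3154·495 + 0.2428·500 + 0.2537·492 + 0.0995·502 ≈ 496.769...
→ 496.8.

496.8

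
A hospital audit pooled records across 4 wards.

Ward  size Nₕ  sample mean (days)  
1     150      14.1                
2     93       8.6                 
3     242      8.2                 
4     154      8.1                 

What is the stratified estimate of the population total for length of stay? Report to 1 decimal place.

Estimate total by summing Nₕ·x̄ₕ over strata.
150·14.1 + 93·8.6 + 242·8.2 + 154·8.1 = 2115 + 799.8 + 1984.4 + 1247.4 = 6146.6.

6146.6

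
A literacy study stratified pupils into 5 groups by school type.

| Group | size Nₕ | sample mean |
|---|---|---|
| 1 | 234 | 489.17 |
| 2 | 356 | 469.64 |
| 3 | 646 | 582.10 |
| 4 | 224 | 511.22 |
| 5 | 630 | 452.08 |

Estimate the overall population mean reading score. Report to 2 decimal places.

505.75

N = 234 + 356 + 646 + 224 + 630 = 2090.
Weight each subgroup mean by Nₕ/N and sum.
Σ Nₕx̄ₕ = 234·489.17 + 356·469.64 + 646·582.10 + 224·511.22 + 630·452.08 = 114465.78 + 167191.84 + 376036.6 + 114513.28 + 284810.4 = 1057017.9.
Divide by N: 1057017.9 / 2090 = 505.7502... → 505.75.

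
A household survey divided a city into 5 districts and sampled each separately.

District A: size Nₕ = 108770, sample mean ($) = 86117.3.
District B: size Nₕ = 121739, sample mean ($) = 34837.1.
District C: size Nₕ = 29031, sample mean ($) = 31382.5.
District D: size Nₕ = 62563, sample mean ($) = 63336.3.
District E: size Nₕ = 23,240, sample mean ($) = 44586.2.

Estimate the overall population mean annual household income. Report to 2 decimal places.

56517.06

x̄_st = (Σ Nₕx̄ₕ) / (Σ Nₕ) = (108770·86117.3 + 121739·34837.1 + 29031·31382.5 + 62563·63336.3 + 23240·44586.2) / 345343
= 19517770020.3 / 345343 = 56517.0570... → 56517.06.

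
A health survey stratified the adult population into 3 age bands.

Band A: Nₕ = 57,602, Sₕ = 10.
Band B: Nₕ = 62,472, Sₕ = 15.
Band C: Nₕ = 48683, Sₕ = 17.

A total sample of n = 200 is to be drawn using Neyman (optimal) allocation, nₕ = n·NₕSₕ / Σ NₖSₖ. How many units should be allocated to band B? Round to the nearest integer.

80

A: NₕSₕ = 57602·10 = 576020
B: NₕSₕ = 62472·15 = 937080
C: NₕSₕ = 48683·17 = 827611
Σ NₕSₕ = 2340711.
n_B = 200·937080/2340711 = 80.068... → 80.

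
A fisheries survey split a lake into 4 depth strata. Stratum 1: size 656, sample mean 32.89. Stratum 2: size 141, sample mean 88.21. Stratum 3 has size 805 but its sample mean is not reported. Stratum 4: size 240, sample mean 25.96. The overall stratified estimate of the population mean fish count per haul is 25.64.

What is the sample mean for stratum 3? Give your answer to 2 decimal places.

Σ Nₕx̄ₕ = N·μ, so 805·x̄_3 = 1842·25.64 − (656·32.89 + 141·88.21 + 240·25.96).
= 47228.88 − 40243.85 = 6985.03.
x̄_3 = 6985.03 / 805 = 8.6771... → 8.68.

8.68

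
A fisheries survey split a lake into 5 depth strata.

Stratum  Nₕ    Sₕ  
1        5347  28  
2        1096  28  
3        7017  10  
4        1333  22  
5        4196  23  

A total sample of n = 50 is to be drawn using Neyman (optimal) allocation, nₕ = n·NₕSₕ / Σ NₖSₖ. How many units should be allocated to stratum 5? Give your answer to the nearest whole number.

Σ NₕSₕ = 5347·28 + 1096·28 + 7017·10 + 1333·22 + 4196·23 = 376408.
Share for 5: 96508/376408 = 0.25639.
n_5 = 50 × 0.25639 = 12.820... → 13.

13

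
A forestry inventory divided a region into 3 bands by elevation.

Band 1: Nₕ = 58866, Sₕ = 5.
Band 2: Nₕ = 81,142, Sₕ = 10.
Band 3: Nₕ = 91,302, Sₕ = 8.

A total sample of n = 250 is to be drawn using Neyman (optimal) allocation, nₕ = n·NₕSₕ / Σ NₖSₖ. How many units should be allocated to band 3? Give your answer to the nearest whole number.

1: NₕSₕ = 58866·5 = 294330
2: NₕSₕ = 81142·10 = 811420
3: NₕSₕ = 91302·8 = 730416
Σ NₕSₕ = 1836166.
n_3 = 250·730416/1836166 = 99.449... → 99.

99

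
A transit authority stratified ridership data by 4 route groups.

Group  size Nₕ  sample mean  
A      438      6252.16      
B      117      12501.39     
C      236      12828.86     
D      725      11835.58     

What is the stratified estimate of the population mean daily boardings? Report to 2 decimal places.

N = 438 + 117 + 236 + 725 = 1516.
Weight each subgroup mean by Nₕ/N and sum.
Σ Nₕx̄ₕ = 438·6252.16 + 117·12501.39 + 236·12828.86 + 725·11835.58 = 2738446.08 + 1462662.63 + 3027610.96 + 8580795.5 = 15809515.17.
Divide by N: 15809515.17 / 1516 = 10428.4401... → 10428.44.

10428.44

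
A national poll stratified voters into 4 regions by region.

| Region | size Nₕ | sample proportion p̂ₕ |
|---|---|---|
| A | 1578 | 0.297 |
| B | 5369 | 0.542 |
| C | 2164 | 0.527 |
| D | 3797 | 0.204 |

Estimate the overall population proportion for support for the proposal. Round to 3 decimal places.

0.410

Wₕ = Nₕ/N with N = 12908: 0.1222, 0.4159, 0.1676, 0.2942.
p̂_st = 0.1222·0.297 + 0.4159·0.542 + 0.1676·0.527 + 0.2942·0.204 ≈ 0.41011... → 0.410.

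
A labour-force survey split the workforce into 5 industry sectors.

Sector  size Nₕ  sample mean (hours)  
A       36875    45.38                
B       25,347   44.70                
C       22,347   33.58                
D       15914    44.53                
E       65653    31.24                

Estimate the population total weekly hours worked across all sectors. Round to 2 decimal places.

Estimate total by summing Nₕ·x̄ₕ over strata.
36875·45.38 + 25347·44.70 + 22347·33.58 + 15914·44.53 + 65653·31.24 = 1673387.5 + 1133010.9 + 750412.26 + 708650.42 + 2050999.72 = 6316460.80.

6316460.80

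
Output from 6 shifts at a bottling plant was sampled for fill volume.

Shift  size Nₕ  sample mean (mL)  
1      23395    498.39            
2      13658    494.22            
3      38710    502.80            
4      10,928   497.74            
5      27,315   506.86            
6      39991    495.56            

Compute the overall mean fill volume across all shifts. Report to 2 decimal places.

499.85

x̄_st = (Σ Nₕx̄ₕ) / (Σ Nₕ) = (23395·498.39 + 13658·494.22 + 38710·502.80 + 10928·497.74 + 27315·506.86 + 39991·495.56) / 153997
= 76975402.39 / 153997 = 499.8500... → 499.85.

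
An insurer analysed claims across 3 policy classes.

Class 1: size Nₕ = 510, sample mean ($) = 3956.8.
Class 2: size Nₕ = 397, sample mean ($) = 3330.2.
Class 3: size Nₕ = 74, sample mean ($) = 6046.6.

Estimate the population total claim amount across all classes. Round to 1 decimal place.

1: 510·3956.8 = 2017968
2: 397·3330.2 = 1322089.4
3: 74·6046.6 = 447448.4
τ̂ = Σ Nₕx̄ₕ = 3787505.8.

3787505.8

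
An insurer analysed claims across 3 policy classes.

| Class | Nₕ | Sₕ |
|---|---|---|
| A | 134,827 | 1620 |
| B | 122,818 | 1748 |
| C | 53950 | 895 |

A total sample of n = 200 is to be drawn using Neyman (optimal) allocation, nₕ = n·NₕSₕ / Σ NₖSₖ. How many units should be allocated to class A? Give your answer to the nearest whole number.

91

A: NₕSₕ = 134827·1620 = 218419740
B: NₕSₕ = 122818·1748 = 214685864
C: NₕSₕ = 53950·895 = 48285250
Σ NₕSₕ = 481390854.
n_A = 200·218419740/481390854 = 90.745... → 91.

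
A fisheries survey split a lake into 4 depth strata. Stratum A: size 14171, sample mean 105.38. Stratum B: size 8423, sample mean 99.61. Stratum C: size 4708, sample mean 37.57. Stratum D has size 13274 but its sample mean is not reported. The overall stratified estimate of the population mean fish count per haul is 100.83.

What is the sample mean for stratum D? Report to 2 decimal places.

119.18

N = 14171 + 8423 + 4708 + 13274 = 40576.
Overall total = μ·N = 100.83·40576 = 4091278.08.
Subtract the known strata: 14171·105.38 + 8423·99.61 + 4708·37.57 = 2509234.57.
Remaining total for stratum D: 4091278.08 − 2509234.57 = 1582043.51.
Divide by its size: 1582043.51 / 13274 = 119.1836... → 119.18.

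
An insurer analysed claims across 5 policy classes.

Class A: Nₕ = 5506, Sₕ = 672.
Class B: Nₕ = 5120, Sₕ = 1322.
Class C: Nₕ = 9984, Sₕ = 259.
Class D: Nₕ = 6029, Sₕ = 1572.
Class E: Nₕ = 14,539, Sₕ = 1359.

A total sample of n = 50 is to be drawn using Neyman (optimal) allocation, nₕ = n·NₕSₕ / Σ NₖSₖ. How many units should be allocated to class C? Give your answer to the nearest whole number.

3

A: NₕSₕ = 5506·672 = 3700032
B: NₕSₕ = 5120·1322 = 6768640
C: NₕSₕ = 9984·259 = 2585856
D: NₕSₕ = 6029·1572 = 9477588
E: NₕSₕ = 14539·1359 = 19758501
Σ NₕSₕ = 42290617.
n_C = 50·2585856/42290617 = 3.057... → 3.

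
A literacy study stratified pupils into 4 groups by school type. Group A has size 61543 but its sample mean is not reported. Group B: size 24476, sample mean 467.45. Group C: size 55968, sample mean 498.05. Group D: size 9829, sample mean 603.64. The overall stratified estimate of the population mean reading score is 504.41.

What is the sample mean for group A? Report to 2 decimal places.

509.05

N = 61543 + 24476 + 55968 + 9829 = 151816.
Overall total = μ·N = 504.41·151816 = 76577508.56.
Subtract the known strata: 24476·467.45 + 55968·498.05 + 9829·603.64 = 45249346.16.
Remaining total for group A: 76577508.56 − 45249346.16 = 31328162.4.
Divide by its size: 31328162.4 / 61543 = 509.0451... → 509.05.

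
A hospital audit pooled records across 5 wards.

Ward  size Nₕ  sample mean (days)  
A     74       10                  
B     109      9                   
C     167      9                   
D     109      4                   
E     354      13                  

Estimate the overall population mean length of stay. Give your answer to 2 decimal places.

10.16

N = 74 + 109 + 167 + 109 + 354 = 813.
Overall mean = Σ (Nₕ/N)·x̄ₕ — weight by population share, not a simple average.
Σ Nₕx̄ₕ = 74·10 + 109·9 + 167·9 + 109·4 + 354·13 = 740 + 981 + 1503 + 436 + 4602 = 8262.
Divide by N: 8262 / 813 = 10.1624... → 10.16.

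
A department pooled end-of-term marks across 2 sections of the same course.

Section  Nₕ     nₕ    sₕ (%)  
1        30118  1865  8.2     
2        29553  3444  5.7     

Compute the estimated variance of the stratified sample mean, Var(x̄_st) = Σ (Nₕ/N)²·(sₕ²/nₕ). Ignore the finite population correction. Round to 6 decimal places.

N = 59671; Wₕ = Nₕ/N.
section 1: (30118/59671)²·8.2²/1865 = 0.009184901
section 2: (29553/59671)²·5.7²/3444 = 0.002313999
Sum = 0.011498900 → 0.011499.

0.011499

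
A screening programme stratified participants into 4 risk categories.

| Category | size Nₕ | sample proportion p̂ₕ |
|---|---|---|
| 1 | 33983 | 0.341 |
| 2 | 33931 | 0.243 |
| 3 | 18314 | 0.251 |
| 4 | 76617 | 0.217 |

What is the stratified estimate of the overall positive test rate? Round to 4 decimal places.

N = 33983 + 33931 + 18314 + 76617 = 162845.
Overall proportion = Σ (Nₕ/N)·p̂ₕ.
Σ Nₕp̂ₕ = 11588.203 + 8245.233 + 4596.814 + 16625.889 = 41056.139.
41056.139 / 162845 = 0.252118... → 0.2521.

0.2521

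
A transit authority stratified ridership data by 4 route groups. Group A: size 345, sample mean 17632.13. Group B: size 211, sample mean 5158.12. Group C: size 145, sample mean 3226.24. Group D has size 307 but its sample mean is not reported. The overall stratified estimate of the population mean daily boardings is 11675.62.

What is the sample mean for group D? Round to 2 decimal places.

13452.03

Σ Nₕx̄ₕ = N·μ, so 307·x̄_D = 1008·11675.62 − (345·17632.13 + 211·5158.12 + 145·3226.24).
= 11769024.96 − 7639252.97 = 4129771.99.
x̄_D = 4129771.99 / 307 = 13452.0260... → 13452.03.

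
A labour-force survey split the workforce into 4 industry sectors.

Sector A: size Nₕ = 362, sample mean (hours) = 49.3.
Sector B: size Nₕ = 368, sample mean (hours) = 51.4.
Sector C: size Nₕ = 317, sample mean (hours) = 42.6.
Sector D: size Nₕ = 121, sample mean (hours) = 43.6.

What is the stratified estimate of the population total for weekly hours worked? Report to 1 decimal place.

Population total = Σ Nₕ·x̄ₕ (each stratum's size times its mean).
362·49.3 + 368·51.4 + 317·42.6 + 121·43.6 = 17846.6 + 18915.2 + 13504.2 + 5275.6 = 55541.6.

55541.6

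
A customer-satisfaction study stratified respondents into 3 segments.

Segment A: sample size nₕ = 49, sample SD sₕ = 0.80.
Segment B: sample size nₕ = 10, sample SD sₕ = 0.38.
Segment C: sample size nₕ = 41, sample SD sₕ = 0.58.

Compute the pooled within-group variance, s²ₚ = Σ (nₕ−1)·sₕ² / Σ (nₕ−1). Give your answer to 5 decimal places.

Degrees of freedom: 48 + 9 + 40 = 97.
Σ(nₕ−1)sₕ² = 48·0.64 + 9·0.1444 + 40·0.3364 = 45.4756.
s²ₚ = 45.4756 / 97 = 0.4688206... → 0.46882.

0.46882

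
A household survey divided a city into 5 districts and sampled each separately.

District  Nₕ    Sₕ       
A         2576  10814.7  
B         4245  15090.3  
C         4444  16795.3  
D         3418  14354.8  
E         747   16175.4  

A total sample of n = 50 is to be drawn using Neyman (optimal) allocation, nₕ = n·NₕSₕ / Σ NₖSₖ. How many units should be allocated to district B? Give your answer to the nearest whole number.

A: NₕSₕ = 2576·10814.7 = 27858667.2
B: NₕSₕ = 4245·15090.3 = 64058323.5
C: NₕSₕ = 4444·16795.3 = 74638313.2
D: NₕSₕ = 3418·14354.8 = 49064706.4
E: NₕSₕ = 747·16175.4 = 12083023.8
Σ NₕSₕ = 227703034.1.
n_B = 50·64058323.5/227703034.1 = 14.066... → 14.

14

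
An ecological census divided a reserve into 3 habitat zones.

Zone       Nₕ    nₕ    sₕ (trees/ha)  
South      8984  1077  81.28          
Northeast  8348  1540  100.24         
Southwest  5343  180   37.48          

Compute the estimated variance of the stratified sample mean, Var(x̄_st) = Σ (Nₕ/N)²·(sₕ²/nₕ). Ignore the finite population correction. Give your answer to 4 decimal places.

2.2806

N = 22675. Term for each stratum: Wₕ²sₕ²/nₕ.
Var(x̄_st) = 0.9629341 + 0.8843653 + 0.4333137 = 2.2806131 → 2.2806.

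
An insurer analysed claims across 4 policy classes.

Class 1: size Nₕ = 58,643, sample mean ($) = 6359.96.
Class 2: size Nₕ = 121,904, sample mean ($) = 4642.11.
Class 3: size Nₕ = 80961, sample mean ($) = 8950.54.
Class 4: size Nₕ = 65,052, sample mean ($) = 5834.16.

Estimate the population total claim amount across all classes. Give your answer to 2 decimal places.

2043027356.98

1: 58643·6359.96 = 372967134.28
2: 121904·4642.11 = 565891777.44
3: 80961·8950.54 = 724644668.94
4: 65052·5834.16 = 379523776.32
τ̂ = Σ Nₕx̄ₕ = 2043027356.98.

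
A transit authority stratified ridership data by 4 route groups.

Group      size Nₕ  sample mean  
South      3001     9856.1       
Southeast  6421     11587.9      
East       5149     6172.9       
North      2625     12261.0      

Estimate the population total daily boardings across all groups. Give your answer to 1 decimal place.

Estimate total by summing Nₕ·x̄ₕ over strata.
3001·9856.1 + 6421·11587.9 + 5149·6172.9 + 2625·12261.0 = 29578156.1 + 74405905.9 + 31784262.1 + 32185125 = 167953449.1.

167953449.1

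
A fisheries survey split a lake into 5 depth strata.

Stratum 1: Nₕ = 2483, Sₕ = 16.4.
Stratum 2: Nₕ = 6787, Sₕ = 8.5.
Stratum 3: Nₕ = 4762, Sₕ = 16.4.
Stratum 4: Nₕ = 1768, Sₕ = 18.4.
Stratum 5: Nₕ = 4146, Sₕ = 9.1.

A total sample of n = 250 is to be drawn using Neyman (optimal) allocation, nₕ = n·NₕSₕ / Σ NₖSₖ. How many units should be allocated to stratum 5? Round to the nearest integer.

1: NₕSₕ = 2483·16.4 = 40721.2
2: NₕSₕ = 6787·8.5 = 57689.5
3: NₕSₕ = 4762·16.4 = 78096.8
4: NₕSₕ = 1768·18.4 = 32531.2
5: NₕSₕ = 4146·9.1 = 37728.6
Σ NₕSₕ = 246767.3.
n_5 = 250·37728.6/246767.3 = 38.223... → 38.

38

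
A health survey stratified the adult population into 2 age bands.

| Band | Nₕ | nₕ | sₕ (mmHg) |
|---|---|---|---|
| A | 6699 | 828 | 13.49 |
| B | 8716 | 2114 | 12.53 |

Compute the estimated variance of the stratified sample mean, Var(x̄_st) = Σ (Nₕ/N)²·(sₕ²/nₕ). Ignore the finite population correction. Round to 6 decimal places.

N = 15415; Wₕ = Nₕ/N.
band A: (6699/15415)²·13.49²/828 = 0.041507489
band B: (8716/15415)²·12.53²/2114 = 0.023743489
Sum = 0.065250978 → 0.065251.

0.065251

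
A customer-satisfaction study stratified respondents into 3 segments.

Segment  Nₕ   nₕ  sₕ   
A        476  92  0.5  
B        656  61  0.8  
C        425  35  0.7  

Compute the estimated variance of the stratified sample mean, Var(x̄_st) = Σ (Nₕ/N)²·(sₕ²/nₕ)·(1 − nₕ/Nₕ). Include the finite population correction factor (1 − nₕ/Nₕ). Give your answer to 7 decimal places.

0.0028513

N = 1557. Term for each stratum: Wₕ²sₕ²/nₕ·(1−nₕ/Nₕ).
Var(x̄_st) = 0.0002048864 + 0.0016892492 + 0.0009572037 = 0.0028513392 → 0.0028513.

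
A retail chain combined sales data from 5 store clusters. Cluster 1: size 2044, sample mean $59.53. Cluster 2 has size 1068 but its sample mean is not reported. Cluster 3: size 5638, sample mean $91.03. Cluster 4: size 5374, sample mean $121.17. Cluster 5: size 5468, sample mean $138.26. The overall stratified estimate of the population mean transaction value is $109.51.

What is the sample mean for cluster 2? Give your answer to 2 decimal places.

Σ Nₕx̄ₕ = N·μ, so 1068·x̄_2 = 19592·109.51 − (2044·59.53 + 5638·91.03 + 5374·121.17 + 5468·138.26).
= 2145519.92 − 2042079.72 = 103440.2.
x̄_2 = 103440.2 / 1068 = 96.8541... → 96.85.

96.85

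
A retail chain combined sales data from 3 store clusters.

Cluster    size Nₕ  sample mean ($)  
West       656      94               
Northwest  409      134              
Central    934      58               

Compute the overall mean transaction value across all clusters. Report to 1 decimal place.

85.4

N = 1999; weights Wₕ = Nₕ/N = (0.3282, 0.2046, 0.4672).
x̄_st = Σ Wₕ·x̄ₕ = 0.3282·94 + 0.2046·134 + 0.4672·58 ≈ 85.364...
→ 85.4.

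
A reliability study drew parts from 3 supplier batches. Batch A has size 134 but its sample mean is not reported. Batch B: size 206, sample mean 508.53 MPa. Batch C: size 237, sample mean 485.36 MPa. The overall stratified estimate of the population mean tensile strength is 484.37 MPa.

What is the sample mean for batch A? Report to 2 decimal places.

445.48

N = 134 + 206 + 237 = 577.
Overall total = μ·N = 484.37·577 = 279481.49.
Subtract the known strata: 206·508.53 + 237·485.36 = 219787.5.
Remaining total for batch A: 279481.49 − 219787.5 = 59693.99.
Divide by its size: 59693.99 / 134 = 445.4775... → 445.48.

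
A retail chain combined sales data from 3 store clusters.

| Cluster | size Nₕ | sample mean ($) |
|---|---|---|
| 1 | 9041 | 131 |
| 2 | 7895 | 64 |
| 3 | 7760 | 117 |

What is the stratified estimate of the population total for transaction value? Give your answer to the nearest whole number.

2597571

1: 9041·131 = 1184371
2: 7895·64 = 505280
3: 7760·117 = 907920
τ̂ = Σ Nₕx̄ₕ = 2597571.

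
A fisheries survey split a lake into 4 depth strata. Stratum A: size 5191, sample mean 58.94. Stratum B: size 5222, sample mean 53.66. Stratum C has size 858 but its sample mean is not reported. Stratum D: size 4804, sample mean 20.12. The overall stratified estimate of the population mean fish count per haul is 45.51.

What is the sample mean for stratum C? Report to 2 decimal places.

56.81

N = 5191 + 5222 + 858 + 4804 = 16075.
Overall total = μ·N = 45.51·16075 = 731573.25.
Subtract the known strata: 5191·58.94 + 5222·53.66 + 4804·20.12 = 682826.54.
Remaining total for stratum C: 731573.25 − 682826.54 = 48746.71.
Divide by its size: 48746.71 / 858 = 56.8143... → 56.81.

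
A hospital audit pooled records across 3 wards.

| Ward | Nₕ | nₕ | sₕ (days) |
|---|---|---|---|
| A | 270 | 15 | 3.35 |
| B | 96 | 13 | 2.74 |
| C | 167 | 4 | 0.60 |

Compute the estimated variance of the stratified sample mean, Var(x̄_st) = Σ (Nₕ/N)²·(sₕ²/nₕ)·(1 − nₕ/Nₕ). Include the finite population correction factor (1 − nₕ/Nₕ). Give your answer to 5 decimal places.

N = 533. Term for each stratum: Wₕ²sₕ²/nₕ·(1−nₕ/Nₕ).
Var(x̄_st) = 0.18132091 + 0.01619767 + 0.00862367 = 0.20614225 → 0.20614.

0.20614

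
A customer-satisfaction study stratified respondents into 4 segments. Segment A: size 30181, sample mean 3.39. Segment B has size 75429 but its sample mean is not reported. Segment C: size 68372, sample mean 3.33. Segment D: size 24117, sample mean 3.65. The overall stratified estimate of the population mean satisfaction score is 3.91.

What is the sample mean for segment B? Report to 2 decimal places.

Σ Nₕx̄ₕ = N·μ, so 75429·x̄_B = 198099·3.91 − (30181·3.39 + 68372·3.33 + 24117·3.65).
= 774567.09 − 418019.4 = 356547.69.
x̄_B = 356547.69 / 75429 = 4.7269... → 4.73.

4.73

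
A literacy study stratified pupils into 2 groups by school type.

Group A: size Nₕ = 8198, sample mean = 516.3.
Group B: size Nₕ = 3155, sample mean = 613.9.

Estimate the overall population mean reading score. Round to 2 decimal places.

N = 11353; weights Wₕ = Nₕ/N = (0.7221, 0.2779).
x̄_st = Σ Wₕ·x̄ₕ = 0.7221·516.3 + 0.2779·613.9 ≈ 543.4231...
→ 543.42.

543.42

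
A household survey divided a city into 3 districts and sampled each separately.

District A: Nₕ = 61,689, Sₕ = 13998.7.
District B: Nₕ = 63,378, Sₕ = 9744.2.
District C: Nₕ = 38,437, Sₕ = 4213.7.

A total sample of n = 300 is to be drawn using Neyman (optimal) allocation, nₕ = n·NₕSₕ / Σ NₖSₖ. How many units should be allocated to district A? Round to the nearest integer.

A: NₕSₕ = 61689·13998.7 = 863565804.3
B: NₕSₕ = 63378·9744.2 = 617567907.6
C: NₕSₕ = 38437·4213.7 = 161961986.9
Σ NₕSₕ = 1643095698.8.
n_A = 300·863565804.3/1643095698.8 = 157.672... → 158.

158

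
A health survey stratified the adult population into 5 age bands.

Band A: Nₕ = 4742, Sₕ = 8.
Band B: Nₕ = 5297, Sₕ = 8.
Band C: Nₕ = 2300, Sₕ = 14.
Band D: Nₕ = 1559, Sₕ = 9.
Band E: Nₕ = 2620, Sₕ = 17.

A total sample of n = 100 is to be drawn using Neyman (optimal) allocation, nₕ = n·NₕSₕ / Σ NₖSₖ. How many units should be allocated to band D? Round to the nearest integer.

8

A: NₕSₕ = 4742·8 = 37936
B: NₕSₕ = 5297·8 = 42376
C: NₕSₕ = 2300·14 = 32200
D: NₕSₕ = 1559·9 = 14031
E: NₕSₕ = 2620·17 = 44540
Σ NₕSₕ = 171083.
n_D = 100·14031/171083 = 8.201... → 8.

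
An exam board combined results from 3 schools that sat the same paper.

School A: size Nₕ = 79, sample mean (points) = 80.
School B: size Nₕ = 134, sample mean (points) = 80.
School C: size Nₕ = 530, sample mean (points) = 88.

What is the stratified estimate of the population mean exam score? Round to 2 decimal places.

85.71

x̄_st = (Σ Nₕx̄ₕ) / (Σ Nₕ) = (79·80 + 134·80 + 530·88) / 743
= 63680 / 743 = 85.7066... → 85.71.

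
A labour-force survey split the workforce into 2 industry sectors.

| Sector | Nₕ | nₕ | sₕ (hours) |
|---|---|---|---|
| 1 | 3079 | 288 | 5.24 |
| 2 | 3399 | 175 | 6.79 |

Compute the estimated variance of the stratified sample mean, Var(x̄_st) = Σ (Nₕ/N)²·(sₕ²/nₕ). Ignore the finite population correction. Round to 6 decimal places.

0.094069

N = 6478. Term for each stratum: Wₕ²sₕ²/nₕ.
Var(x̄_st) = 0.021538109 + 0.072530712 = 0.094068821 → 0.094069.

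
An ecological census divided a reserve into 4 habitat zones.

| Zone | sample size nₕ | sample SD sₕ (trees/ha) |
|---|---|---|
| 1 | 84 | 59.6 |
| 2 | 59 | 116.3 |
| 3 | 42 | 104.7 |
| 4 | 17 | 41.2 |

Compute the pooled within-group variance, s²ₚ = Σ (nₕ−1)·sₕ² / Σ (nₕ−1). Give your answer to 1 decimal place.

7858.2

Degrees of freedom: 83 + 58 + 41 + 16 = 198.
Σ(nₕ−1)sₕ² = 83·3552.16 + 58·13525.69 + 41·10962.09 + 16·1697.44 = 1555924.03.
s²ₚ = 1555924.03 / 198 = 7858.202... → 7858.2.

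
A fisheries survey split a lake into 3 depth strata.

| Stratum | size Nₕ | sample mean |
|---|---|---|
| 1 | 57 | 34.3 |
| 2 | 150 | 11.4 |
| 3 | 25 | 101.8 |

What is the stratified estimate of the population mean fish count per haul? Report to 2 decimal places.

x̄_st = (Σ Nₕx̄ₕ) / (Σ Nₕ) = (57·34.3 + 150·11.4 + 25·101.8) / 232
= 6210.1 / 232 = 26.7677... → 26.77.

26.77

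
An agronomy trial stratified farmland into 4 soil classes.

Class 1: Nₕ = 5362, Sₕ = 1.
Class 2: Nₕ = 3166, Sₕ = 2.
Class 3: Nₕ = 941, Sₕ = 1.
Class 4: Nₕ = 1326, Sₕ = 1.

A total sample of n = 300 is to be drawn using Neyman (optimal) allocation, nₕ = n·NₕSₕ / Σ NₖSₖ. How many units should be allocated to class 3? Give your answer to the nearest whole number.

20

1: NₕSₕ = 5362·1 = 5362
2: NₕSₕ = 3166·2 = 6332
3: NₕSₕ = 941·1 = 941
4: NₕSₕ = 1326·1 = 1326
Σ NₕSₕ = 13961.
n_3 = 300·941/13961 = 20.221... → 20.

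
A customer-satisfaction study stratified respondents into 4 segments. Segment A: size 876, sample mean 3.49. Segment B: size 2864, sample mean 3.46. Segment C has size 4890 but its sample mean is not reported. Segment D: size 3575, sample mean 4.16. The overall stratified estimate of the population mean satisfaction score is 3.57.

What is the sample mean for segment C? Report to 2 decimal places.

3.22

Σ Nₕx̄ₕ = N·μ, so 4890·x̄_C = 12205·3.57 − (876·3.49 + 2864·3.46 + 3575·4.16).
= 43571.85 − 27838.68 = 15733.17.
x̄_C = 15733.17 / 4890 = 3.2174... → 3.22.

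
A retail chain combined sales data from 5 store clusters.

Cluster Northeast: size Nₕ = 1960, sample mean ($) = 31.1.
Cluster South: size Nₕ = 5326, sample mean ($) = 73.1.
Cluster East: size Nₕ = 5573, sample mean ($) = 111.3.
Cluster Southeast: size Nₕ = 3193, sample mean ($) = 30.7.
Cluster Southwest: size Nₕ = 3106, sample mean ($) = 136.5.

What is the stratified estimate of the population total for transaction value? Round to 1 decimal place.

Estimate total by summing Nₕ·x̄ₕ over strata.
1960·31.1 + 5326·73.1 + 5573·111.3 + 3193·30.7 + 3106·136.5 = 60956 + 389330.6 + 620274.9 + 98025.1 + 423969 = 1592555.6.

1592555.6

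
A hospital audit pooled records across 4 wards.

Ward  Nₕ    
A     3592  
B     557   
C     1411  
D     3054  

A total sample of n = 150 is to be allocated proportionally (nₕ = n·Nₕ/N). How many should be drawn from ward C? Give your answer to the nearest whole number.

25

N = 3592 + 557 + 1411 + 3054 = 8614.
n_C = 150·1411/8614 = 24.570... → 25.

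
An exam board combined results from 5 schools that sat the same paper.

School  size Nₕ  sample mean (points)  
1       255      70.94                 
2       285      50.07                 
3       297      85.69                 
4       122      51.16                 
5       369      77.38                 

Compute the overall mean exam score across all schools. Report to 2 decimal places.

69.73

N = 255 + 285 + 297 + 122 + 369 = 1328.
Overall mean = Σ (Nₕ/N)·x̄ₕ — weight by population share, not a simple average.
Σ Nₕx̄ₕ = 255·70.94 + 285·50.07 + 297·85.69 + 122·51.16 + 369·77.38 = 18089.7 + 14269.95 + 25449.93 + 6241.52 + 28553.22 = 92604.32.
Divide by N: 92604.32 / 1328 = 69.7322... → 69.73.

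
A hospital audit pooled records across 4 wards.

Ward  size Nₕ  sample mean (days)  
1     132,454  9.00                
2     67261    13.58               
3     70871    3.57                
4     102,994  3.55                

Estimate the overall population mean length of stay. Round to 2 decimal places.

N = 132454 + 67261 + 70871 + 102994 = 373580.
Overall mean = Σ (Nₕ/N)·x̄ₕ — weight by population share, not a simple average.
Σ Nₕx̄ₕ = 132454·9.00 + 67261·13.58 + 70871·3.57 + 102994·3.55 = 1192086 + 913404.38 + 253009.47 + 365628.7 = 2724128.55.
Divide by N: 2724128.55 / 373580 = 7.2920... → 7.29.

7.29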